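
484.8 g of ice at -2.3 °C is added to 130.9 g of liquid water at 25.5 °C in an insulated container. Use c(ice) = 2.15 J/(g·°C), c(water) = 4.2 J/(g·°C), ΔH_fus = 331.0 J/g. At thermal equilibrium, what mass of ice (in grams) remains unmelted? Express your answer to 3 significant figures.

Heat to warm all ice to 0 °C: 484.8×2.15×2.3 = 2397.3 J
Heat released by water cooling to 0 °C: 130.9×4.2×25.5 = 14019 J
14019 J < 2397.3 + 484.8×331.0 = 162866.1 J, so not all ice melts; final T = 0 °C.
Heat left for melting: 14019 − 2397.3 = 11621.7 J
Mass melted = 11621.7 / 331.0 = 35.11 g
Ice remaining = 484.8 − 35.11 = 449.69 g

m_ice remaining = 450 g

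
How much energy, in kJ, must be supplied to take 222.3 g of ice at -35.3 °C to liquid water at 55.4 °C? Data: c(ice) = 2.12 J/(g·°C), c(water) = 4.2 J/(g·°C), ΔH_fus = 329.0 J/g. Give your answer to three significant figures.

q1 (heat ice -35.3→0.0 °C): 222.3 × 2.12 × 35.3 = 16636 J
q2 (melt at 0 °C): 222.3 × 329.0 = 73137 J
q3 (heat water 0.0→55.4 °C): 222.3 × 4.2 × 55.4 = 51725 J
Total: 16636 + 73137 + 51725 = 141498 J = 141 kJ

q = 141 kJ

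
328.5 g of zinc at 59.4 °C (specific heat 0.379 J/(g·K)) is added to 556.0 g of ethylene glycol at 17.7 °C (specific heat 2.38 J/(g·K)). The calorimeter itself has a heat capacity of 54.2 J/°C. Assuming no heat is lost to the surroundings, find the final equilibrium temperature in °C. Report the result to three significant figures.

T_f = 21.2 °C

Heat lost by zinc = heat gained by ethylene glycol + calorimeter.
(328.5)(0.379)(59.4 − T) = [(556.0)(2.38) + 54.2](T − 17.7)
124.5015 (59.4 − T) = 1377.48 (T − 17.7)
7395.4 − 124.5015 T = 1377.48 T − 24381
31776.4 = 1501.9815 T
T = 21.16 °C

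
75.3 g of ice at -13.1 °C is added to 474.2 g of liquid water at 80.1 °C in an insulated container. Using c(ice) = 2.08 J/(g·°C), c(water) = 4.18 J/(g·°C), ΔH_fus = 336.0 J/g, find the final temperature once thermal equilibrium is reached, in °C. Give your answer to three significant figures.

T_f = 57.2 °C

Heat to bring ice to 0 °C and melt it: q₁ = 75.3×2.08×13.1 + 75.3×336.0 = 27353 J
Heat the water can supply cooling to 0 °C: 474.2×4.18×80.1 = 158771 J > q₁, so all ice melts.
Energy balance: 474.2×4.18×(80.1 − T) = 27353 + 75.3×4.18×(T − 0)
1982.156(80.1 − T) = 27353 + 314.754 T
158771 − 27353 = 2296.910 T
T = 131418 / 2296.910 = 57.22 °C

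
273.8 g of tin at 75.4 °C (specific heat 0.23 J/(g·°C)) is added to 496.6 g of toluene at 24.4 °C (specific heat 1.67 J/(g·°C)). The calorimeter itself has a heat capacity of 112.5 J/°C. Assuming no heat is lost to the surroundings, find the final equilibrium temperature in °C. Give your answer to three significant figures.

T_f = 27.6 °C

Heat lost by tin = heat gained by toluene + calorimeter.
(273.8)(0.23)(75.4 − T) = [(496.6)(1.67) + 112.5](T − 24.4)
62.974 (75.4 − T) = 941.822 (T − 24.4)
4748.2 − 62.974 T = 941.822 T − 22980
27728.2 = 1004.796 T
T = 27.60 °C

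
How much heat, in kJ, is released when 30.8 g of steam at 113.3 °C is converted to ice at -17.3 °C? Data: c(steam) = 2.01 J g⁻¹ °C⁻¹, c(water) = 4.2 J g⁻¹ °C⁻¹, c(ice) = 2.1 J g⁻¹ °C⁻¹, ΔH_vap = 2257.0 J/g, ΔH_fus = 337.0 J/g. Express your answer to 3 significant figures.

q1 (cool steam 113.3→100 °C): 30.8 × 2.01 × 13.3 = 823 J
q2 (condense at 100 °C): 30.8 × 2257.0 = 69516 J
q3 (cool water 100→0 °C): 30.8 × 4.2 × 100.0 = 12936 J
q4 (freeze at 0 °C): 30.8 × 337.0 = 10380 J
q5 (cool ice 0→-17.3 °C): 30.8 × 2.1 × 17.3 = 1119 J
Total: 823 + 69516 + 12936 + 10380 + 1119 = 94774 J = 94.8 kJ

q = 94.8 kJ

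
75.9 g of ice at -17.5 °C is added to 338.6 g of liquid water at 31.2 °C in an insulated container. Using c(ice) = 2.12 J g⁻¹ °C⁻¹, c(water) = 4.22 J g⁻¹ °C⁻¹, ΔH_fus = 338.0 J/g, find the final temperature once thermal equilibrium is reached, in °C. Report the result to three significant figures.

Heat to bring ice to 0 °C and melt it: q₁ = 75.9×2.12×17.5 + 75.9×338.0 = 28470 J
Heat the water can supply cooling to 0 °C: 338.6×4.22×31.2 = 44581.4 J > q₁, so all ice melts.
Energy balance: 338.6×4.22×(31.2 − T) = 28470 + 75.9×4.22×(T − 0)
1428.892(31.2 − T) = 28470 + 320.298 T
44581.4 − 28470 = 1749.190 T
T = 16111.4 / 1749.190 = 9.211 °C

T_f = 9.21 °C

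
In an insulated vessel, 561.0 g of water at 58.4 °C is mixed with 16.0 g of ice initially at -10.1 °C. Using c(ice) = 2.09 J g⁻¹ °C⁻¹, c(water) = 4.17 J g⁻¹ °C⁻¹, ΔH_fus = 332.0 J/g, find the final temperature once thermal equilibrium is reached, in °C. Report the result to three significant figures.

T_f = 54.4 °C

Heat to bring ice to 0 °C and melt it: q₁ = 16.0×2.09×10.1 + 16.0×332.0 = 5649.7 J
Heat the water can supply cooling to 0 °C: 561.0×4.17×58.4 = 136619 J > q₁, so all ice melts.
Energy balance: 561.0×4.17×(58.4 − T) = 5649.7 + 16.0×4.17×(T − 0)
2339.37(58.4 − T) = 5649.7 + 66.72 T
136619 − 5649.7 = 2406.09 T
T = 130969.3 / 2406.09 = 54.43 °C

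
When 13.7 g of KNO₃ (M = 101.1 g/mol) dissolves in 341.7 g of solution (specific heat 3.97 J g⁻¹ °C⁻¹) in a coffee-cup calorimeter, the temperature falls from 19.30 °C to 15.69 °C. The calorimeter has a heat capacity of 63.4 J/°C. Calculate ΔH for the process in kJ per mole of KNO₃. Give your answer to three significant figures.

|ΔT| = |15.69 − 19.30| = 3.61 °C
|q_surr| = (341.7 × 3.97 + 63.4) × 3.61 = 1419.949 × 3.61 = 5126 J
n(KNO₃) = 13.7 / 101.1 = 0.1355 mol
Temperature fell, so q_rxn = +|q_surr| = 5.126 kJ
ΔH = q_rxn / n = 37.83 kJ/mol

ΔH = 37.8 kJ/mol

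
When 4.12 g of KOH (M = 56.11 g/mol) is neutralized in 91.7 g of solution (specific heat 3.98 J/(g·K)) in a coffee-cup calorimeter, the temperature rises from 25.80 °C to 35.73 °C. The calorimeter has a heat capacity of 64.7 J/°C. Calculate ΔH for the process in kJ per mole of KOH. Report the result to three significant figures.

|ΔT| = |35.73 − 25.80| = 9.93 °C
|q_surr| = (91.7 × 3.98 + 64.7) × 9.93 = 429.666 × 9.93 = 4267 J
n(KOH) = 4.12 / 56.11 = 0.07343 mol
Temperature rose, so q_rxn = −|q_surr| = -4.267 kJ
ΔH = q_rxn / n = -58.11 kJ/mol

ΔH = -58.1 kJ/mol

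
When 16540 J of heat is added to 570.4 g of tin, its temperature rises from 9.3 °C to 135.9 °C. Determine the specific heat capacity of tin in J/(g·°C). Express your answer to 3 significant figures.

c = q / (m ΔT) = 16540 / (570.4 × 126.6)
c = 16540 / 72212.64 = 0.229 J/(g·°C)

c = 0.229 J/(g·°C)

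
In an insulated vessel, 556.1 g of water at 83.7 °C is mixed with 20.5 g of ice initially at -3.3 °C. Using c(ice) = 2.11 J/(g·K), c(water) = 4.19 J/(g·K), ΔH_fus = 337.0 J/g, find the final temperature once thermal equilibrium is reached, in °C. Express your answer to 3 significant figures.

Heat to bring ice to 0 °C and melt it: q₁ = 20.5×2.11×3.3 + 20.5×337.0 = 7051.2 J
Heat the water can supply cooling to 0 °C: 556.1×4.19×83.7 = 195026 J > q₁, so all ice melts.
Energy balance: 556.1×4.19×(83.7 − T) = 7051.2 + 20.5×4.19×(T − 0)
2330.059(83.7 − T) = 7051.2 + 85.895 T
195026 − 7051.2 = 2415.954 T
T = 187974.8 / 2415.954 = 77.81 °C

T_f = 77.8 °C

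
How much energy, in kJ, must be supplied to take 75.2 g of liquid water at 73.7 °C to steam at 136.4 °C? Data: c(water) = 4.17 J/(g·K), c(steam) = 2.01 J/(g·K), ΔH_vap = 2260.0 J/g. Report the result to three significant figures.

q = 184 kJ

q1 (heat water 73.7→100.0 °C): 75.2 × 4.17 × 26.3 = 8247 J
q2 (vaporize at 100 °C): 75.2 × 2260.0 = 169952 J
q3 (heat steam 100.0→136.4 °C): 75.2 × 2.01 × 36.4 = 5502 J
Total: 8247 + 169952 + 5502 = 183701 J = 184 kJ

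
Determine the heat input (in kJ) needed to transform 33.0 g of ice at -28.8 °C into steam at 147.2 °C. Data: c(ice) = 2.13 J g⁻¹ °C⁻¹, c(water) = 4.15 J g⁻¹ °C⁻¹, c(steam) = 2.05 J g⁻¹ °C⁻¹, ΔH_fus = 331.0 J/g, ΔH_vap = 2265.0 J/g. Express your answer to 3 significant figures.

q = 105 kJ

q1 (heat ice -28.8→0.0 °C): 33.0 × 2.13 × 28.8 = 2024 J
q2 (melt at 0 °C): 33.0 × 331.0 = 10923 J
q3 (heat water 0.0→100.0 °C): 33.0 × 4.15 × 100.0 = 13695 J
q4 (vaporize at 100 °C): 33.0 × 2265.0 = 74745 J
q5 (heat steam 100.0→147.2 °C): 33.0 × 2.05 × 47.2 = 3193 J
Total: 2024 + 10923 + 13695 + 74745 + 3193 = 104580 J = 105 kJ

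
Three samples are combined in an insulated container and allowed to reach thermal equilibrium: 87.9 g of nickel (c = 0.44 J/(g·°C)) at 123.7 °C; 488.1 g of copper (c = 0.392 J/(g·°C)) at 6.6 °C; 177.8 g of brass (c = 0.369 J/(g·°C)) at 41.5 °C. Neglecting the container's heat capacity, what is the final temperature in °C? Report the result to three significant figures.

T_f = 29.7 °C

Σ mᵢcᵢ(T − Tᵢ) = 0  ⇒  T = Σ mᵢcᵢTᵢ / Σ mᵢcᵢ
Σ mᵢcᵢ = 87.9×0.44 + 488.1×0.392 + 177.8×0.369 = 295.6194
Σ mᵢcᵢTᵢ = 38.676×123.7 + 191.3352×6.6 + 65.6082×41.5 = 8769.8
T = 8769.8 / 295.6194 = 29.67 °C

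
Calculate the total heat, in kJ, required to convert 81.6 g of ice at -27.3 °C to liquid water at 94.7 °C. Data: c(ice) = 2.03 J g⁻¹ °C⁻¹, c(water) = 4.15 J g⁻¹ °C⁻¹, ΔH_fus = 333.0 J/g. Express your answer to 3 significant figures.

q = 63.8 kJ

q1 (heat ice -27.3→0.0 °C): 81.6 × 2.03 × 27.3 = 4522 J
q2 (melt at 0 °C): 81.6 × 333.0 = 27173 J
q3 (heat water 0.0→94.7 °C): 81.6 × 4.15 × 94.7 = 32069 J
Total: 4522 + 27173 + 32069 = 63764 J = 63.8 kJ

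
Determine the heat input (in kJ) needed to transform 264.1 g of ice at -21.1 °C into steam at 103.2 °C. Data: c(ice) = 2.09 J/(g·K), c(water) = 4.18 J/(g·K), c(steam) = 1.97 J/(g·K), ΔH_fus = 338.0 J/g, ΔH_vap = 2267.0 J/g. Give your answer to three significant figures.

q1 (heat ice -21.1→0.0 °C): 264.1 × 2.09 × 21.1 = 11647 J
q2 (melt at 0 °C): 264.1 × 338.0 = 89266 J
q3 (heat water 0.0→100.0 °C): 264.1 × 4.18 × 100.0 = 110394 J
q4 (vaporize at 100 °C): 264.1 × 2267.0 = 598715 J
q5 (heat steam 100.0→103.2 °C): 264.1 × 1.97 × 3.2 = 1665 J
Total: 11647 + 89266 + 110394 + 598715 + 1665 = 811687 J = 812 kJ

q = 812 kJ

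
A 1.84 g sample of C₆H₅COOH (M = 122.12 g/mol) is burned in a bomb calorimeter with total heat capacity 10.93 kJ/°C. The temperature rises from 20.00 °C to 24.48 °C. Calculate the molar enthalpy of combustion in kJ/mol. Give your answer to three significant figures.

ΔH = -3250 kJ/mol

ΔT = 24.48 − 20.00 = 4.48 °C
q_cal = C_cal × ΔT = 10.93 × 4.48 = 48.9664 kJ
n = 1.84 / 122.12 = 0.01507 mol
q_rxn = −q_cal = -48.9664 kJ
ΔH = -48.9664 / 0.01507 = -3249 kJ/mol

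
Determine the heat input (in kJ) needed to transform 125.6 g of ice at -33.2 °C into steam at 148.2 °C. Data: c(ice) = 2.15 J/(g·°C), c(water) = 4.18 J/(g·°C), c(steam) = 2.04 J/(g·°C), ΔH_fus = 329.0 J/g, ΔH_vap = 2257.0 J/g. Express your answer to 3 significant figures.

q1 (heat ice -33.2→0.0 °C): 125.6 × 2.15 × 33.2 = 8965 J
q2 (melt at 0 °C): 125.6 × 329.0 = 41322 J
q3 (heat water 0.0→100.0 °C): 125.6 × 4.18 × 100.0 = 52501 J
q4 (vaporize at 100 °C): 125.6 × 2257.0 = 283479 J
q5 (heat steam 100.0→148.2 °C): 125.6 × 2.04 × 48.2 = 12350 J
Total: 8965 + 41322 + 52501 + 283479 + 12350 = 398617 J = 399 kJ

q = 399 kJ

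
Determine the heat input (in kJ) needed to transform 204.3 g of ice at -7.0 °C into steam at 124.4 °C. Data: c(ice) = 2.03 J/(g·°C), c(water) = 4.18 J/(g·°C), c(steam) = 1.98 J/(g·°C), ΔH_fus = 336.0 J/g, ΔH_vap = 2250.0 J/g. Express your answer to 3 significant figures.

q = 626 kJ

q1 (heat ice -7.0→0.0 °C): 204.3 × 2.03 × 7.0 = 2903 J
q2 (melt at 0 °C): 204.3 × 336.0 = 68645 J
q3 (heat water 0.0→100.0 °C): 204.3 × 4.18 × 100.0 = 85397 J
q4 (vaporize at 100 °C): 204.3 × 2250.0 = 459675 J
q5 (heat steam 100.0→124.4 °C): 204.3 × 1.98 × 24.4 = 9870 J
Total: 2903 + 68645 + 85397 + 459675 + 9870 = 626490 J = 626 kJ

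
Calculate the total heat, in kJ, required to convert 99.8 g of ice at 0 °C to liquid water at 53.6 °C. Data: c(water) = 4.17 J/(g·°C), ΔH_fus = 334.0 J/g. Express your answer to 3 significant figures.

q = 55.6 kJ

q1 (melt at 0 °C): 99.8 × 334.0 = 33333 J
q2 (heat water 0.0→53.6 °C): 99.8 × 4.17 × 53.6 = 22306 J
Total: 33333 + 22306 = 55639 J = 55.6 kJ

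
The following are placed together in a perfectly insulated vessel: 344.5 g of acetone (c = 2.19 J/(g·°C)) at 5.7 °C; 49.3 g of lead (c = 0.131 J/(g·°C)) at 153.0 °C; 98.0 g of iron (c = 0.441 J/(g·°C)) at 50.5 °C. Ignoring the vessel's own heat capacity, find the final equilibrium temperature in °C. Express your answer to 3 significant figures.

Σ mᵢcᵢ(T − Tᵢ) = 0  ⇒  T = Σ mᵢcᵢTᵢ / Σ mᵢcᵢ
Σ mᵢcᵢ = 344.5×2.19 + 49.3×0.131 + 98.0×0.441 = 804.1313
Σ mᵢcᵢTᵢ = 754.455×5.7 + 6.4583×153.0 + 43.218×50.5 = 7471.0
T = 7471.0 / 804.1313 = 9.291 °C

T_f = 9.29 °C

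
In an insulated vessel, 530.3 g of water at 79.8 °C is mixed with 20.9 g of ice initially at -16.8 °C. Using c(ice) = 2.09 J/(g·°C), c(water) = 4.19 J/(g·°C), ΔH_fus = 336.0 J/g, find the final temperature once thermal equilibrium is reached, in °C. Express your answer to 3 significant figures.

T_f = 73.4 °C

Heat to bring ice to 0 °C and melt it: q₁ = 20.9×2.09×16.8 + 20.9×336.0 = 7756.2 J
Heat the water can supply cooling to 0 °C: 530.3×4.19×79.8 = 177312 J > q₁, so all ice melts.
Energy balance: 530.3×4.19×(79.8 − T) = 7756.2 + 20.9×4.19×(T − 0)
2221.957(79.8 − T) = 7756.2 + 87.571 T
177312 − 7756.2 = 2309.528 T
T = 169555.8 / 2309.528 = 73.42 °C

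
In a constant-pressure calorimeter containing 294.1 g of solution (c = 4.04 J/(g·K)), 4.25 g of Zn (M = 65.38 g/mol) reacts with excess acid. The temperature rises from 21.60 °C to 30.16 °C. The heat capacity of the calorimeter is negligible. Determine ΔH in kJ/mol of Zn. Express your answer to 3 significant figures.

|ΔT| = |30.16 − 21.60| = 8.56 °C
|q_surr| = (294.1 × 4.04) × 8.56 = 1188.164 × 8.56 = 10170 J
n(Zn) = 4.25 / 65.38 = 0.06500 mol
Temperature rose, so q_rxn = −|q_surr| = -10.17 kJ
ΔH = q_rxn / n = -156.46 kJ/mol

ΔH = -156 kJ/mol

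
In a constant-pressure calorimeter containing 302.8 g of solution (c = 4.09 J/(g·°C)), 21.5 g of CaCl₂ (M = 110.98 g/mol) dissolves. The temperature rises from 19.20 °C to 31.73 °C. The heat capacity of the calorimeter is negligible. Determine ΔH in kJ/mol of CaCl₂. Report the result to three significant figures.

|ΔT| = |31.73 − 19.20| = 12.53 °C
|q_surr| = (302.8 × 4.09) × 12.53 = 1238.452 × 12.53 = 15520 J
n(CaCl₂) = 21.5 / 110.98 = 0.1937 mol
Temperature rose, so q_rxn = −|q_surr| = -15.52 kJ
ΔH = q_rxn / n = -80.12 kJ/mol

ΔH = -80.1 kJ/mol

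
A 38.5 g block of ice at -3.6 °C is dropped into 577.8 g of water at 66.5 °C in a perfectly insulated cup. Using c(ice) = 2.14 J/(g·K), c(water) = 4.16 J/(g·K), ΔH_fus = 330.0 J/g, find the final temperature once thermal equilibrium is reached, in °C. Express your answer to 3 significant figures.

T_f = 57.3 °C

Heat to bring ice to 0 °C and melt it: q₁ = 38.5×2.14×3.6 + 38.5×330.0 = 13002 J
Heat the water can supply cooling to 0 °C: 577.8×4.16×66.5 = 159843 J > q₁, so all ice melts.
Energy balance: 577.8×4.16×(66.5 − T) = 13002 + 38.5×4.16×(T − 0)
2403.648(66.5 − T) = 13002 + 160.16 T
159843 − 13002 = 2563.808 T
T = 146841 / 2563.808 = 57.27 °C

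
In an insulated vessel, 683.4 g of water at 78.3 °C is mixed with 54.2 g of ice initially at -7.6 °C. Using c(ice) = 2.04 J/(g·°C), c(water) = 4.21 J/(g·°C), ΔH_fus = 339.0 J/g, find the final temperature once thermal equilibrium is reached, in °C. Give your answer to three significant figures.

Heat to bring ice to 0 °C and melt it: q₁ = 54.2×2.04×7.6 + 54.2×339.0 = 19214 J
Heat the water can supply cooling to 0 °C: 683.4×4.21×78.3 = 225278 J > q₁, so all ice melts.
Energy balance: 683.4×4.21×(78.3 − T) = 19214 + 54.2×4.21×(T − 0)
2877.114(78.3 − T) = 19214 + 228.182 T
225278 − 19214 = 3105.296 T
T = 206064 / 3105.296 = 66.36 °C

T_f = 66.4 °C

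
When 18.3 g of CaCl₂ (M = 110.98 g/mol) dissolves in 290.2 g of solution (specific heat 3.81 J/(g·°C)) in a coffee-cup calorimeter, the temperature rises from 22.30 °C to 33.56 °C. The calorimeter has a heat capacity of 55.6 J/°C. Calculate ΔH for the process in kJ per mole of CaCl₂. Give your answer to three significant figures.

|ΔT| = |33.56 − 22.30| = 11.26 °C
|q_surr| = (290.2 × 3.81 + 55.6) × 11.26 = 1161.262 × 11.26 = 13080 J
n(CaCl₂) = 18.3 / 110.98 = 0.1649 mol
Temperature rose, so q_rxn = −|q_surr| = -13.08 kJ
ΔH = q_rxn / n = -79.32 kJ/mol

ΔH = -79.3 kJ/mol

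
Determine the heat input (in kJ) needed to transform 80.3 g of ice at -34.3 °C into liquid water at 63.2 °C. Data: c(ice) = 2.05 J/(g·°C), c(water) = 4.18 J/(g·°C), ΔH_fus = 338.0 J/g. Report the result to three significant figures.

q1 (heat ice -34.3→0.0 °C): 80.3 × 2.05 × 34.3 = 5646 J
q2 (melt at 0 °C): 80.3 × 338.0 = 27141 J
q3 (heat water 0.0→63.2 °C): 80.3 × 4.18 × 63.2 = 21213 J
Total: 5646 + 27141 + 21213 = 54000 J = 54.0 kJ

q = 54.0 kJ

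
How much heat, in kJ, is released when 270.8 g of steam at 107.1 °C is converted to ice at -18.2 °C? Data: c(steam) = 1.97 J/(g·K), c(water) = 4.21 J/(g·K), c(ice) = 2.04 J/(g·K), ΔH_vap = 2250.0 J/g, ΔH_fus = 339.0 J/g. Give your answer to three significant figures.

q1 (cool steam 107.1→100 °C): 270.8 × 1.97 × 7.1 = 3788 J
q2 (condense at 100 °C): 270.8 × 2250.0 = 609300 J
q3 (cool water 100→0 °C): 270.8 × 4.21 × 100.0 = 114007 J
q4 (freeze at 0 °C): 270.8 × 339.0 = 91801 J
q5 (cool ice 0→-18.2 °C): 270.8 × 2.04 × 18.2 = 10054 J
Total: 3788 + 609300 + 114007 + 91801 + 10054 = 828950 J = 829 kJ

q = 829 kJ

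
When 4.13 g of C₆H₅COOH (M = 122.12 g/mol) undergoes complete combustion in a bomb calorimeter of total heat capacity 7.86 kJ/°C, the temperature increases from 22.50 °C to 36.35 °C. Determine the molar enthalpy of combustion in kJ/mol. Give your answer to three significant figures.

ΔT = 36.35 − 22.50 = 13.85 °C
q_cal = C_cal × ΔT = 7.86 × 13.85 = 108.861 kJ
n = 4.13 / 122.12 = 0.03382 mol
q_rxn = −q_cal = -108.861 kJ
ΔH = -108.861 / 0.03382 = -3219 kJ/mol

ΔH = -3220 kJ/mol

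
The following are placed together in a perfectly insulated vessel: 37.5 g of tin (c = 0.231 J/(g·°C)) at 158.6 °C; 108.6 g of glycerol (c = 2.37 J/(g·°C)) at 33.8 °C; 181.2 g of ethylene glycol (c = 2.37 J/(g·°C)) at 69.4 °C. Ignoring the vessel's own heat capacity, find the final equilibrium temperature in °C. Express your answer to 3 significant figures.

T_f = 57.3 °C

Σ mᵢcᵢ(T − Tᵢ) = 0  ⇒  T = Σ mᵢcᵢTᵢ / Σ mᵢcᵢ
Σ mᵢcᵢ = 37.5×0.231 + 108.6×2.37 + 181.2×2.37 = 695.4885
Σ mᵢcᵢTᵢ = 8.6625×158.6 + 257.382×33.8 + 429.444×69.4 = 39877
T = 39877 / 695.4885 = 57.34 °C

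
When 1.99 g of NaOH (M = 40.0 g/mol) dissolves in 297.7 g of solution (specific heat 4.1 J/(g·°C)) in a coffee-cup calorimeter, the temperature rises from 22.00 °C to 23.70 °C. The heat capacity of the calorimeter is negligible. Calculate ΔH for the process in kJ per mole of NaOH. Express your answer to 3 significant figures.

ΔH = -41.7 kJ/mol

|ΔT| = |23.70 − 22.00| = 1.70 °C
|q_surr| = (297.7 × 4.1) × 1.70 = 1220.57 × 1.70 = 2075 J
n(NaOH) = 1.99 / 40.0 = 0.04975 mol
Temperature rose, so q_rxn = −|q_surr| = -2.075 kJ
ΔH = q_rxn / n = -41.71 kJ/mol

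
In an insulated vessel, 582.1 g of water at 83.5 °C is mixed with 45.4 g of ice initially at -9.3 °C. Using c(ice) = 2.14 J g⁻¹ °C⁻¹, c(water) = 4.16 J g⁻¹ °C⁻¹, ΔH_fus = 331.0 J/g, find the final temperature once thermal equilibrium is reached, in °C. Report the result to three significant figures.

T_f = 71.4 °C

Heat to bring ice to 0 °C and melt it: q₁ = 45.4×2.14×9.3 + 45.4×331.0 = 15931 J
Heat the water can supply cooling to 0 °C: 582.1×4.16×83.5 = 202198 J > q₁, so all ice melts.
Energy balance: 582.1×4.16×(83.5 − T) = 15931 + 45.4×4.16×(T − 0)
2421.536(83.5 − T) = 15931 + 188.864 T
202198 − 15931 = 2610.400 T
T = 186267 / 2610.400 = 71.36 °C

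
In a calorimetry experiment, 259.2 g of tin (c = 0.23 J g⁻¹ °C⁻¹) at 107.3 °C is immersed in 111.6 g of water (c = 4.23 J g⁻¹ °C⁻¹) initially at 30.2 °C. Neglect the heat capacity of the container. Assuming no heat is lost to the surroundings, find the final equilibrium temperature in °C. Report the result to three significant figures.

T_f = 38.8 °C

Heat lost by tin = heat gained by water.
(259.2)(0.23)(107.3 − T) = (111.6)(4.23)(T − 30.2)
59.616 (107.3 − T) = 472.068 (T − 30.2)
6396.8 − 59.616 T = 472.068 T − 14256
20652.8 = 531.684 T
T = 38.84 °C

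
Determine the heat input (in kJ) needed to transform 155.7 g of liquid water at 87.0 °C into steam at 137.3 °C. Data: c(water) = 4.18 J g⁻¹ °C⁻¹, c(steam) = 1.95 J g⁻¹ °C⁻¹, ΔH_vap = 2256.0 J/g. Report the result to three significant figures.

q = 371 kJ

q1 (heat water 87.0→100.0 °C): 155.7 × 4.18 × 13.0 = 8461 J
q2 (vaporize at 100 °C): 155.7 × 2256.0 = 351259 J
q3 (heat steam 100.0→137.3 °C): 155.7 × 1.95 × 37.3 = 11325 J
Total: 8461 + 351259 + 11325 = 371045 J = 371 kJ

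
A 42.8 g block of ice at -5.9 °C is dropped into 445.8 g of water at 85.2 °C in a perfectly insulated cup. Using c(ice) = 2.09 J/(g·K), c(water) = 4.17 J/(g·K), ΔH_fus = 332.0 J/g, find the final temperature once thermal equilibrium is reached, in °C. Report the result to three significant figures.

T_f = 70.5 °C

Heat to bring ice to 0 °C and melt it: q₁ = 42.8×2.09×5.9 + 42.8×332.0 = 14737 J
Heat the water can supply cooling to 0 °C: 445.8×4.17×85.2 = 158386 J > q₁, so all ice melts.
Energy balance: 445.8×4.17×(85.2 − T) = 14737 + 42.8×4.17×(T − 0)
1858.986(85.2 − T) = 14737 + 178.476 T
158386 − 14737 = 2037.462 T
T = 143649 / 2037.462 = 70.50 °C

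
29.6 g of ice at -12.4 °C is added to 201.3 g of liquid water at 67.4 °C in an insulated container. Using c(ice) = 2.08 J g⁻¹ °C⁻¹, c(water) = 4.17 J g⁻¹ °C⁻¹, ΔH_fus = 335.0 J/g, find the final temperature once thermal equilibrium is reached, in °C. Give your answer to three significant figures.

T_f = 47.7 °C

Heat to bring ice to 0 °C and melt it: q₁ = 29.6×2.08×12.4 + 29.6×335.0 = 10679 J
Heat the water can supply cooling to 0 °C: 201.3×4.17×67.4 = 56577.0 J > q₁, so all ice melts.
Energy balance: 201.3×4.17×(67.4 − T) = 10679 + 29.6×4.17×(T − 0)
839.421(67.4 − T) = 10679 + 123.432 T
56577.0 − 10679 = 962.853 T
T = 45898.0 / 962.853 = 47.67 °C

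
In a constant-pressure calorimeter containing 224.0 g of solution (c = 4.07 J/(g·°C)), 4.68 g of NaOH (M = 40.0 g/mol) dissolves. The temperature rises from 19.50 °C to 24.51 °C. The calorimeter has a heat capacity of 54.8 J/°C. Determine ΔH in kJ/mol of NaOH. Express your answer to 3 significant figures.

|ΔT| = |24.51 − 19.50| = 5.01 °C
|q_surr| = (224.0 × 4.07 + 54.8) × 5.01 = 966.48 × 5.01 = 4842 J
n(NaOH) = 4.68 / 40.0 = 0.1170 mol
Temperature rose, so q_rxn = −|q_surr| = -4.842 kJ
ΔH = q_rxn / n = -41.38 kJ/mol

ΔH = -41.4 kJ/mol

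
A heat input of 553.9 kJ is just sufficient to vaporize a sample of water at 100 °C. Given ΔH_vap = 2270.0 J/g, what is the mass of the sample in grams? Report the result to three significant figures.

m = 244 g

m = q / ΔH_vap = 553900 J / 2270.0 J/g = 244 g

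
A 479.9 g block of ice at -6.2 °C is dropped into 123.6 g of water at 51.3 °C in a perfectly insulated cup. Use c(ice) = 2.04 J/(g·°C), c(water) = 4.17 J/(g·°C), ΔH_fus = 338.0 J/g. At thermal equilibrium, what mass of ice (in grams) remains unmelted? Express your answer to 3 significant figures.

m_ice remaining = 420 g

Heat to warm all ice to 0 °C: 479.9×2.04×6.2 = 6069.8 J
Heat released by water cooling to 0 °C: 123.6×4.17×51.3 = 26441 J
26441 J < 6069.8 + 479.9×338.0 = 168276.0 J, so not all ice melts; final T = 0 °C.
Heat left for melting: 26441 − 6069.8 = 20371.2 J
Mass melted = 20371.2 / 338.0 = 60.27 g
Ice remaining = 479.9 − 60.27 = 419.63 g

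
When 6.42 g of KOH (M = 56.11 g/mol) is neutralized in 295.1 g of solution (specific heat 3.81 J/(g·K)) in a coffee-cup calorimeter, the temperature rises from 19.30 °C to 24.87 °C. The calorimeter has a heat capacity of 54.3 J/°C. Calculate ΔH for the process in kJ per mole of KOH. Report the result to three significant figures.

ΔH = -57.4 kJ/mol

|ΔT| = |24.87 − 19.30| = 5.57 °C
|q_surr| = (295.1 × 3.81 + 54.3) × 5.57 = 1178.631 × 5.57 = 6565 J
n(KOH) = 6.42 / 56.11 = 0.1144 mol
Temperature rose, so q_rxn = −|q_surr| = -6.565 kJ
ΔH = q_rxn / n = -57.39 kJ/mol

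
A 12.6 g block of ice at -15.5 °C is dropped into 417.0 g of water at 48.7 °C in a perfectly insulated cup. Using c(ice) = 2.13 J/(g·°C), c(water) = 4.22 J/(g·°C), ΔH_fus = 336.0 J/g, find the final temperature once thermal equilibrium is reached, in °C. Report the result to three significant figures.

Heat to bring ice to 0 °C and melt it: q₁ = 12.6×2.13×15.5 + 12.6×336.0 = 4649.6 J
Heat the water can supply cooling to 0 °C: 417.0×4.22×48.7 = 85699.3 J > q₁, so all ice melts.
Energy balance: 417.0×4.22×(48.7 − T) = 4649.6 + 12.6×4.22×(T − 0)
1759.74(48.7 − T) = 4649.6 + 53.172 T
85699.3 − 4649.6 = 1812.912 T
T = 81049.7 / 1812.912 = 44.71 °C

T_f = 44.7 °C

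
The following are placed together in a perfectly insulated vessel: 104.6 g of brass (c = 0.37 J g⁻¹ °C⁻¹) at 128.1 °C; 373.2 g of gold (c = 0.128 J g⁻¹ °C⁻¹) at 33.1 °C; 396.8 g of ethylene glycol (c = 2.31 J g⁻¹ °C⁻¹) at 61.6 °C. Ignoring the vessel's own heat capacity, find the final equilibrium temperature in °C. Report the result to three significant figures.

T_f = 62.8 °C

Σ mᵢcᵢ(T − Tᵢ) = 0  ⇒  T = Σ mᵢcᵢTᵢ / Σ mᵢcᵢ
Σ mᵢcᵢ = 104.6×0.37 + 373.2×0.128 + 396.8×2.31 = 1003.0796
Σ mᵢcᵢTᵢ = 38.702×128.1 + 47.7696×33.1 + 916.608×61.6 = 63002
T = 63002 / 1003.0796 = 62.81 °C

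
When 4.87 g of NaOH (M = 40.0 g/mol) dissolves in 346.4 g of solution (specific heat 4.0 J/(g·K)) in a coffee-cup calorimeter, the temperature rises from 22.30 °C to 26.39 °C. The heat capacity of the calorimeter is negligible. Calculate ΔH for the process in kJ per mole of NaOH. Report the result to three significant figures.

ΔH = -46.5 kJ/mol

|ΔT| = |26.39 − 22.30| = 4.09 °C
|q_surr| = (346.4 × 4.0) × 4.09 = 1385.6 × 4.09 = 5667 J
n(NaOH) = 4.87 / 40.0 = 0.1218 mol
Temperature rose, so q_rxn = −|q_surr| = -5.667 kJ
ΔH = q_rxn / n = -46.53 kJ/mol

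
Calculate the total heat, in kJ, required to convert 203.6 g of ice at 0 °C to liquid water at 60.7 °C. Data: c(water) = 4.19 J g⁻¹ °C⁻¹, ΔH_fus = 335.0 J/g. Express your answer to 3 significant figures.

q1 (melt at 0 °C): 203.6 × 335.0 = 68206 J
q2 (heat water 0.0→60.7 °C): 203.6 × 4.19 × 60.7 = 51782 J
Total: 68206 + 51782 = 119988 J = 120 kJ

q = 120 kJ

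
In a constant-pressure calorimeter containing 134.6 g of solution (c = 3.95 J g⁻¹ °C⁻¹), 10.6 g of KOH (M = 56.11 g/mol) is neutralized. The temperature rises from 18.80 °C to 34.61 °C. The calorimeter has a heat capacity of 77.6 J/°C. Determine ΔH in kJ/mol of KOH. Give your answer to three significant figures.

|ΔT| = |34.61 − 18.80| = 15.81 °C
|q_surr| = (134.6 × 3.95 + 77.6) × 15.81 = 609.27 × 15.81 = 9633 J
n(KOH) = 10.6 / 56.11 = 0.1889 mol
Temperature rose, so q_rxn = −|q_surr| = -9.633 kJ
ΔH = q_rxn / n = -51.00 kJ/mol

ΔH = -51.0 kJ/mol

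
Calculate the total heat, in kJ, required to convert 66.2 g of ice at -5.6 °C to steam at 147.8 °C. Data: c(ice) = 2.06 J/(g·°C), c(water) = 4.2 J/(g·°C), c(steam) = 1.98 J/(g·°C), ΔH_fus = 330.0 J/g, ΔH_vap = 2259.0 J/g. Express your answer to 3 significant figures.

q = 206 kJ

q1 (heat ice -5.6→0.0 °C): 66.2 × 2.06 × 5.6 = 764 J
q2 (melt at 0 °C): 66.2 × 330.0 = 21846 J
q3 (heat water 0.0→100.0 °C): 66.2 × 4.2 × 100.0 = 27804 J
q4 (vaporize at 100 °C): 66.2 × 2259.0 = 149546 J
q5 (heat steam 100.0→147.8 °C): 66.2 × 1.98 × 47.8 = 6265 J
Total: 764 + 21846 + 27804 + 149546 + 6265 = 206225 J = 206 kJ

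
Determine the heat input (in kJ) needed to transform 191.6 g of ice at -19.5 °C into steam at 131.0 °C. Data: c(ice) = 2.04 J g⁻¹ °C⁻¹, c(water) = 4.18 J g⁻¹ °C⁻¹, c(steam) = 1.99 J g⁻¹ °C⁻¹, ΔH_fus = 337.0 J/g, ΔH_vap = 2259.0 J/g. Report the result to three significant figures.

q = 597 kJ

q1 (heat ice -19.5→0.0 °C): 191.6 × 2.04 × 19.5 = 7622 J
q2 (melt at 0 °C): 191.6 × 337.0 = 64569 J
q3 (heat water 0.0→100.0 °C): 191.6 × 4.18 × 100.0 = 80089 J
q4 (vaporize at 100 °C): 191.6 × 2259.0 = 432824 J
q5 (heat steam 100.0→131.0 °C): 191.6 × 1.99 × 31.0 = 11820 J
Total: 7622 + 64569 + 80089 + 432824 + 11820 = 596924 J = 597 kJ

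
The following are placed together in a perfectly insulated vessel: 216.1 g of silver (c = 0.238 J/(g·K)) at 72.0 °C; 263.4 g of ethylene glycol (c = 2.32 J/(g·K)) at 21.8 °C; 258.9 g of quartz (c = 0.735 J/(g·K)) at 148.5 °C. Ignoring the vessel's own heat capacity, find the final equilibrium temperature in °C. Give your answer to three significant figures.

T_f = 53.1 °C

Σ mᵢcᵢ(T − Tᵢ) = 0  ⇒  T = Σ mᵢcᵢTᵢ / Σ mᵢcᵢ
Σ mᵢcᵢ = 216.1×0.238 + 263.4×2.32 + 258.9×0.735 = 852.8113
Σ mᵢcᵢTᵢ = 51.4318×72.0 + 611.088×21.8 + 190.2915×148.5 = 45283
T = 45283 / 852.8113 = 53.10 °C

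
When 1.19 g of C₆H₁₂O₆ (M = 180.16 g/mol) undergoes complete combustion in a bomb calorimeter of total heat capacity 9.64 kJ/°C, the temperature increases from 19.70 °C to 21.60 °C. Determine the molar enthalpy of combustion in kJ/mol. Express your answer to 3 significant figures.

ΔH = -2770 kJ/mol

ΔT = 21.60 − 19.70 = 1.90 °C
q_cal = C_cal × ΔT = 9.64 × 1.90 = 18.316 kJ
n = 1.19 / 180.16 = 0.006605 mol
q_rxn = −q_cal = -18.316 kJ
ΔH = -18.316 / 0.006605 = -2773 kJ/mol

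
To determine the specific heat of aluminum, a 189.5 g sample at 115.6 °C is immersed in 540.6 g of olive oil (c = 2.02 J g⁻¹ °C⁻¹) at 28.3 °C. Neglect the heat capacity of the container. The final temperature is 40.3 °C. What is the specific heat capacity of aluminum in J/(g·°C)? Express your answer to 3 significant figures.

c = 0.918 J/(g·°C)

q_gained = (540.6 × 2.02) × (40.3 − 28.3) = 13100 J
q_lost = 189.5 × c × (115.6 − 40.3) = 14269.35 c
Set equal: c = 13100 / 14269.35 = 0.918 J/(g·°C)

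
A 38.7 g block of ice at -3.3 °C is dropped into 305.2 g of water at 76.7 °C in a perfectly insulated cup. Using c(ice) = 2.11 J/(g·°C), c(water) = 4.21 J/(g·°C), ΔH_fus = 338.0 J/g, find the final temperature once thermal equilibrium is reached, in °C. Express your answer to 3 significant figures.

Heat to bring ice to 0 °C and melt it: q₁ = 38.7×2.11×3.3 + 38.7×338.0 = 13350 J
Heat the water can supply cooling to 0 °C: 305.2×4.21×76.7 = 98551.2 J > q₁, so all ice melts.
Energy balance: 305.2×4.21×(76.7 − T) = 13350 + 38.7×4.21×(T − 0)
1284.892(76.7 − T) = 13350 + 162.927 T
98551.2 − 13350 = 1447.819 T
T = 85201.2 / 1447.819 = 58.848 °C

T_f = 58.8 °C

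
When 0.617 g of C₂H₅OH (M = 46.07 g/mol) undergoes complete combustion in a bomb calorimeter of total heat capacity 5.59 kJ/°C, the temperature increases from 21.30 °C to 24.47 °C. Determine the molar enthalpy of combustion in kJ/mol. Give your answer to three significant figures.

ΔT = 24.47 − 21.30 = 3.17 °C
q_cal = C_cal × ΔT = 5.59 × 3.17 = 17.7203 kJ
n = 0.617 / 46.07 = 0.01339 mol
q_rxn = −q_cal = -17.7203 kJ
ΔH = -17.7203 / 0.01339 = -1323 kJ/mol

ΔH = -1320 kJ/mol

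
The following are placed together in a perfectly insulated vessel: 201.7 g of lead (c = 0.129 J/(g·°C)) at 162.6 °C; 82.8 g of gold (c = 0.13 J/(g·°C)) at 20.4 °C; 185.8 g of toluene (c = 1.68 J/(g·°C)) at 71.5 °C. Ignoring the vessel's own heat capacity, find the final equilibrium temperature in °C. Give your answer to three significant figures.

T_f = 76.7 °C

Σ mᵢcᵢ(T − Tᵢ) = 0  ⇒  T = Σ mᵢcᵢTᵢ / Σ mᵢcᵢ
Σ mᵢcᵢ = 201.7×0.129 + 82.8×0.13 + 185.8×1.68 = 348.9273
Σ mᵢcᵢTᵢ = 26.0193×162.6 + 10.764×20.4 + 312.144×71.5 = 26769
T = 26769 / 348.9273 = 76.72 °C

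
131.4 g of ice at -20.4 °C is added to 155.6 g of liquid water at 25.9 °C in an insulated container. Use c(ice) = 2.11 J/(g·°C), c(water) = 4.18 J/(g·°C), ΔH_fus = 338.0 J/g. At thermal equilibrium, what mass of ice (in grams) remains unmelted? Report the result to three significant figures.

m_ice remaining = 98.3 g

Heat to warm all ice to 0 °C: 131.4×2.11×20.4 = 5656.0 J
Heat released by water cooling to 0 °C: 155.6×4.18×25.9 = 16846 J
16846 J < 5656.0 + 131.4×338.0 = 50069.2 J, so not all ice melts; final T = 0 °C.
Heat left for melting: 16846 − 5656.0 = 11190.0 J
Mass melted = 11190.0 / 338.0 = 33.11 g
Ice remaining = 131.4 − 33.11 = 98.29 g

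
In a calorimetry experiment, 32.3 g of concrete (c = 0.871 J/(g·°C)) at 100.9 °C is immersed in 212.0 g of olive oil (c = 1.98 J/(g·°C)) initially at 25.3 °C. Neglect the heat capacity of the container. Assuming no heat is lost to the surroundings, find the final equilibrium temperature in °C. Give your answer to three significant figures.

T_f = 30.0 °C

Heat lost by concrete = heat gained by olive oil.
(32.3)(0.871)(100.9 − T) = (212.0)(1.98)(T − 25.3)
28.1333 (100.9 − T) = 419.76 (T − 25.3)
2838.6 − 28.1333 T = 419.76 T − 10620
13458.6 = 447.8933 T
T = 30.049 °C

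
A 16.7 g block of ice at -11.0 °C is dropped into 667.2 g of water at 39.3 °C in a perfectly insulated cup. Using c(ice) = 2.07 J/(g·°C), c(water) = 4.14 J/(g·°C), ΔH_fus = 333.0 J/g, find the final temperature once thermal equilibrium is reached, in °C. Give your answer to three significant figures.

Heat to bring ice to 0 °C and melt it: q₁ = 16.7×2.07×11.0 + 16.7×333.0 = 5941.4 J
Heat the water can supply cooling to 0 °C: 667.2×4.14×39.3 = 108555 J > q₁, so all ice melts.
Energy balance: 667.2×4.14×(39.3 − T) = 5941.4 + 16.7×4.14×(T − 0)
2762.208(39.3 − T) = 5941.4 + 69.138 T
108555 − 5941.4 = 2831.346 T
T = 102613.6 / 2831.346 = 36.24 °C

T_f = 36.2 °C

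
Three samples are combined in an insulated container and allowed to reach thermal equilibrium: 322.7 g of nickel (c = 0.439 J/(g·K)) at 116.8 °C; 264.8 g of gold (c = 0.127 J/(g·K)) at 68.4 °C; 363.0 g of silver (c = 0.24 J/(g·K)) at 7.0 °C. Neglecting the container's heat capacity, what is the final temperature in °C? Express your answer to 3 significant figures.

Σ mᵢcᵢ(T − Tᵢ) = 0  ⇒  T = Σ mᵢcᵢTᵢ / Σ mᵢcᵢ
Σ mᵢcᵢ = 322.7×0.439 + 264.8×0.127 + 363.0×0.24 = 262.4149
Σ mᵢcᵢTᵢ = 141.6653×116.8 + 33.6296×68.4 + 87.12×7.0 = 19457
T = 19457 / 262.4149 = 74.146 °C

T_f = 74.1 °C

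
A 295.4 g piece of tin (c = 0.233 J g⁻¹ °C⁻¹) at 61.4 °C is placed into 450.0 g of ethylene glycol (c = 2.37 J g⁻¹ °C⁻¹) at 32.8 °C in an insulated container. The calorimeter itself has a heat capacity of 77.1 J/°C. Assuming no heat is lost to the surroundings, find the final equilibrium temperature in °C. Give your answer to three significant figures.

T_f = 34.4 °C

Heat lost by tin = heat gained by ethylene glycol + calorimeter.
(295.4)(0.233)(61.4 − T) = [(450.0)(2.37) + 77.1](T − 32.8)
68.8282 (61.4 − T) = 1143.6 (T − 32.8)
4226.1 − 68.8282 T = 1143.6 T − 37510
41736.1 = 1212.4282 T
T = 34.42 °C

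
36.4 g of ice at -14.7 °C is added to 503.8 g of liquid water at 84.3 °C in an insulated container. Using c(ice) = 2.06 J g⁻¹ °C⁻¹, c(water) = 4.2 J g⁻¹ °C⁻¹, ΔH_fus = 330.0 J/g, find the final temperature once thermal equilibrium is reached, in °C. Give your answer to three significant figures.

T_f = 72.8 °C

Heat to bring ice to 0 °C and melt it: q₁ = 36.4×2.06×14.7 + 36.4×330.0 = 13114 J
Heat the water can supply cooling to 0 °C: 503.8×4.2×84.3 = 178375 J > q₁, so all ice melts.
Energy balance: 503.8×4.2×(84.3 − T) = 13114 + 36.4×4.2×(T − 0)
2115.96(84.3 − T) = 13114 + 152.88 T
178375 − 13114 = 2268.84 T
T = 165261 / 2268.84 = 72.84 °C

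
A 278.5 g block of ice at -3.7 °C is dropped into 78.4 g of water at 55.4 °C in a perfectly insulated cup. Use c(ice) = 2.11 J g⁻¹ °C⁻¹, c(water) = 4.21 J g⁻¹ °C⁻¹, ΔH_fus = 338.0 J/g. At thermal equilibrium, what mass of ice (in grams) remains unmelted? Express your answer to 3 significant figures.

Heat to warm all ice to 0 °C: 278.5×2.11×3.7 = 2174.2 J
Heat released by water cooling to 0 °C: 78.4×4.21×55.4 = 18286 J
18286 J < 2174.2 + 278.5×338.0 = 96307.2 J, so not all ice melts; final T = 0 °C.
Heat left for melting: 18286 − 2174.2 = 16111.8 J
Mass melted = 16111.8 / 338.0 = 47.67 g
Ice remaining = 278.5 − 47.67 = 230.83 g

m_ice remaining = 231 g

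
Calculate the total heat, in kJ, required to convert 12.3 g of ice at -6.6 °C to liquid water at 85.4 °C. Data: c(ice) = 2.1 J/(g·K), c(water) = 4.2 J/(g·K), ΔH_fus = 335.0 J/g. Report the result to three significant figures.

q1 (heat ice -6.6→0.0 °C): 12.3 × 2.1 × 6.6 = 170 J
q2 (melt at 0 °C): 12.3 × 335.0 = 4121 J
q3 (heat water 0.0→85.4 °C): 12.3 × 4.2 × 85.4 = 4412 J
Total: 170 + 4121 + 4412 = 8703 J = 8.70 kJ

q = 8.70 kJ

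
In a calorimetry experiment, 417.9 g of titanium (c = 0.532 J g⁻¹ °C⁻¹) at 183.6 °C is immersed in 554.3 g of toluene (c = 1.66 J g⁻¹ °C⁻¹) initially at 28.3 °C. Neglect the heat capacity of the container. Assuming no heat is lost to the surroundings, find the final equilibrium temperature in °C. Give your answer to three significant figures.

T_f = 58.5 °C

Heat lost by titanium = heat gained by toluene.
(417.9)(0.532)(183.6 − T) = (554.3)(1.66)(T − 28.3)
222.3228 (183.6 − T) = 920.138 (T − 28.3)
40818 − 222.3228 T = 920.138 T − 26040
66858 = 1142.4608 T
T = 58.52 °C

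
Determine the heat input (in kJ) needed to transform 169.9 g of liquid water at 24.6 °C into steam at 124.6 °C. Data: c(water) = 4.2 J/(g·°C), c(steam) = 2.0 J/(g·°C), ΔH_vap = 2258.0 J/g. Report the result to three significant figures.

q1 (heat water 24.6→100.0 °C): 169.9 × 4.2 × 75.4 = 53804 J
q2 (vaporize at 100 °C): 169.9 × 2258.0 = 383634 J
q3 (heat steam 100.0→124.6 °C): 169.9 × 2.0 × 24.6 = 8359 J
Total: 53804 + 383634 + 8359 = 445797 J = 446 kJ

q = 446 kJ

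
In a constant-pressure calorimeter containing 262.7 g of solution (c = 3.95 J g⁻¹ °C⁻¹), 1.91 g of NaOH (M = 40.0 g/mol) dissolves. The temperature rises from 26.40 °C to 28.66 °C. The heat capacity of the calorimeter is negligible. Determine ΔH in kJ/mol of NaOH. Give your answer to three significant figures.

ΔH = -49.1 kJ/mol

|ΔT| = |28.66 − 26.40| = 2.26 °C
|q_surr| = (262.7 × 3.95) × 2.26 = 1037.665 × 2.26 = 2345 J
n(NaOH) = 1.91 / 40.0 = 0.04775 mol
Temperature rose, so q_rxn = −|q_surr| = -2.345 kJ
ΔH = q_rxn / n = -49.11 kJ/mol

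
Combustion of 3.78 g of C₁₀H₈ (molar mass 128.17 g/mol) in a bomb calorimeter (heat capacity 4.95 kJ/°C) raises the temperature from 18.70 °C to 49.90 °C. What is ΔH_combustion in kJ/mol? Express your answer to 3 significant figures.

ΔT = 49.90 − 18.70 = 31.20 °C
q_cal = C_cal × ΔT = 4.95 × 31.20 = 154.44 kJ
n = 3.78 / 128.17 = 0.02949 mol
q_rxn = −q_cal = -154.44 kJ
ΔH = -154.44 / 0.02949 = -5237 kJ/mol

ΔH = -5240 kJ/mol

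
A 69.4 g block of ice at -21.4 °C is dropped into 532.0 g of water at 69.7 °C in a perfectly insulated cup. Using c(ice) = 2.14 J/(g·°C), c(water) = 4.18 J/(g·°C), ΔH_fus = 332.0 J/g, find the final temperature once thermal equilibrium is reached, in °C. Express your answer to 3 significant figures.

T_f = 51.2 °C

Heat to bring ice to 0 °C and melt it: q₁ = 69.4×2.14×21.4 + 69.4×332.0 = 26219 J
Heat the water can supply cooling to 0 °C: 532.0×4.18×69.7 = 154996 J > q₁, so all ice melts.
Energy balance: 532.0×4.18×(69.7 − T) = 26219 + 69.4×4.18×(T − 0)
2223.76(69.7 − T) = 26219 + 290.092 T
154996 − 26219 = 2513.852 T
T = 128777 / 2513.852 = 51.23 °C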